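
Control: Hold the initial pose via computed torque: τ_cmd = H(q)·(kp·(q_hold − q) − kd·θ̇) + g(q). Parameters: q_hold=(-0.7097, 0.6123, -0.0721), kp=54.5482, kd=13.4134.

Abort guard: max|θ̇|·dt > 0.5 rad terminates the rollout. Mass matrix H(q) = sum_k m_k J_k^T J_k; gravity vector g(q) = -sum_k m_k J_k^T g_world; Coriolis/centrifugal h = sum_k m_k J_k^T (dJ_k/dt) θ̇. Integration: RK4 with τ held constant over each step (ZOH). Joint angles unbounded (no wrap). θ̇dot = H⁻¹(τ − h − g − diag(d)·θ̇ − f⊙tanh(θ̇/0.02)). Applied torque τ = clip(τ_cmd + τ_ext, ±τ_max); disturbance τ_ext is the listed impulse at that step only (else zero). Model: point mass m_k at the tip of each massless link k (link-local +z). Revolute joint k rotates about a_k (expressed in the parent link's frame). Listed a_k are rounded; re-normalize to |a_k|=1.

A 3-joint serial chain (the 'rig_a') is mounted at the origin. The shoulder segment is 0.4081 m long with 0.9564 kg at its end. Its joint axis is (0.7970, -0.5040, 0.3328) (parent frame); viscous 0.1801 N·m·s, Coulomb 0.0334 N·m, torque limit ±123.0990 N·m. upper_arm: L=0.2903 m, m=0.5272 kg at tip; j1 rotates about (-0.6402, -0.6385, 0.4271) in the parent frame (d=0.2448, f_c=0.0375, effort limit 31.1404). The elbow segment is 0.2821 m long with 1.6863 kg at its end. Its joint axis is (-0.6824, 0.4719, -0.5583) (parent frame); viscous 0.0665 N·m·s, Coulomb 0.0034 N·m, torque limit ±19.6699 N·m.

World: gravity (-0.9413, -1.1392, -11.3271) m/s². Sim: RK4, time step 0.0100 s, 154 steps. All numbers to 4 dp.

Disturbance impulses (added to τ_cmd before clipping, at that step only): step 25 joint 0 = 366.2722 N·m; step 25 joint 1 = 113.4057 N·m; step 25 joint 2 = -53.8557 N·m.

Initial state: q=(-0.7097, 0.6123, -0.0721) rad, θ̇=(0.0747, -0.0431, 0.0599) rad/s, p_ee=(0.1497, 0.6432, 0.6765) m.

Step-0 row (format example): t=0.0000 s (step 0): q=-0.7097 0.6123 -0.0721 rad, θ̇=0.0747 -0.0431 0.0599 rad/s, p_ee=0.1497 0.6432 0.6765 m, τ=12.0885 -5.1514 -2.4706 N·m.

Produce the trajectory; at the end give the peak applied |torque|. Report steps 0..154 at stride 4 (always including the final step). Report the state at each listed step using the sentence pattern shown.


t=0.0400 s (step 4): q=-0.7076 0.6111 -0.0710 rad, θ̇=0.0337 -0.0171 0.0027 rad/s, p_ee=0.1491 0.6421 0.6778 m, τ=12.6033 -5.2342 -2.5676 N·m.
t=0.0800 s (step 8): q=-0.7067 0.6107 -0.0713 rad, θ̇=0.0118 -0.0046 -0.0113 rad/s, p_ee=0.1488 0.6416 0.6784 m, τ=12.9697 -5.2817 -2.6399 N·m.
t=0.1200 s (step 12): q=-0.7065 0.6107 -0.0717 rad, θ̇=0.0010 0.0005 -0.0075 rad/s, p_ee=0.1486 0.6414 0.6786 m, τ=13.2212 -5.3070 -2.6916 N·m.
t=0.1600 s (step 16): q=-0.7066 0.6107 -0.0719 rad, θ̇=-0.0043 0.0024 -0.0010 rad/s, p_ee=0.1487 0.6414 0.6786 m, τ=13.3901 -5.3210 -2.7270 N·m.
t=0.2000 s (step 20): q=-0.7068 0.6109 -0.0718 rad, θ̇=-0.0068 0.0031 0.0033 rad/s, p_ee=0.1487 0.6416 0.6784 m, τ=13.5021 -5.3291 -2.7508 N·m.
t=0.2400 s (step 24): q=-0.7071 0.6110 -0.0716 rad, θ̇=-0.0077 0.0033 0.0053 rad/s, p_ee=0.1489 0.6418 0.6782 m, τ=13.5749 -5.3340 -2.7663 N·m.
t=0.2800 s (step 28): q=-0.6946 0.6267 -0.0700 rad, θ̇=0.4161 0.5138 0.0504 rad/s, p_ee=0.1353 0.6384 0.6817 m, τ=1.1631 -9.4640 -0.8809 N·m.
t=0.3200 s (step 32): q=-0.6827 0.6414 -0.0687 rad, θ̇=0.1953 0.2423 0.0199 rad/s, p_ee=0.1225 0.6349 0.6850 m, τ=5.2616 -8.0872 -1.5371 N·m.
t=0.3600 s (step 36): q=-0.6779 0.6475 -0.0683 rad, θ̇=0.0560 0.0745 0.0011 rad/s, p_ee=0.1172 0.6334 0.6862 m, τ=8.1897 -7.1092 -1.9967 N·m.
t=0.4000 s (step 40): q=-0.6774 0.6483 -0.0684 rad, θ̇=-0.0256 -0.0233 -0.0035 rad/s, p_ee=0.1166 0.6333 0.6863 m, τ=10.2329 -6.4412 -2.3140 N·m.
t=0.4400 s (step 44): q=-0.6794 0.6463 -0.0685 rad, θ̇=-0.0692 -0.0734 -0.0037 rad/s, p_ee=0.1186 0.6340 0.6857 m, τ=11.6202 -6.0108 -2.5282 N·m.
t=0.4800 s (step 48): q=-0.6826 0.6428 -0.0687 rad, θ̇=-0.0891 -0.0962 -0.0037 rad/s, p_ee=0.1218 0.6351 0.6847 m, τ=12.5507 -5.7261 -2.6686 N·m.
t=0.5200 s (step 52): q=-0.6863 0.6388 -0.0688 rad, θ̇=-0.0941 -0.1021 -0.0036 rad/s, p_ee=0.1256 0.6363 0.6835 m, τ=13.1555 -5.5431 -2.7572 N·m.
t=0.5600 s (step 56): q=-0.6900 0.6348 -0.0690 rad, θ̇=-0.0903 -0.0982 -0.0033 rad/s, p_ee=0.1294 0.6375 0.6823 m, τ=13.5322 -5.4302 -2.8099 N·m.
t=0.6000 s (step 60): q=-0.6935 0.6310 -0.0691 rad, θ̇=-0.0817 -0.0891 -0.0029 rad/s, p_ee=0.1329 0.6387 0.6812 m, τ=13.7522 -5.3643 -2.8383 N·m.
t=0.6400 s (step 64): q=-0.6965 0.6277 -0.0692 rad, θ̇=-0.0711 -0.0777 -0.0026 rad/s, p_ee=0.1360 0.6396 0.6802 m, τ=13.8676 -5.3294 -2.8508 N·m.
t=0.6800 s (step 68): q=-0.6992 0.6248 -0.0693 rad, θ̇=-0.0600 -0.0659 -0.0022 rad/s, p_ee=0.1387 0.6405 0.6794 m, τ=13.9154 -5.3141 -2.8534 N·m.
t=0.7200 s (step 72): q=-0.7013 0.6224 -0.0694 rad, θ̇=-0.0494 -0.0546 -0.0020 rad/s, p_ee=0.1409 0.6411 0.6787 m, τ=13.9213 -5.3109 -2.8500 N·m.
t=0.7600 s (step 76): q=-0.7031 0.6204 -0.0694 rad, θ̇=-0.0399 -0.0444 -0.0018 rad/s, p_ee=0.1428 0.6417 0.6781 m, τ=13.9033 -5.3144 -2.8436 N·m.
t=0.8000 s (step 80): q=-0.7046 0.6188 -0.0695 rad, θ̇=-0.0318 -0.0357 -0.0017 rad/s, p_ee=0.1442 0.6421 0.6776 m, τ=13.8733 -5.3211 -2.8357 N·m.
t=0.8400 s (step 84): q=-0.7057 0.6176 -0.0696 rad, θ̇=-0.0249 -0.0283 -0.0019 rad/s, p_ee=0.1454 0.6425 0.6772 m, τ=13.8391 -5.3287 -2.8277 N·m.
t=0.8800 s (step 88): q=-0.7066 0.6165 -0.0697 rad, θ̇=-0.0194 -0.0224 -0.0021 rad/s, p_ee=0.1463 0.6427 0.6770 m, τ=13.8056 -5.3356 -2.8202 N·m.
t=0.9200 s (step 92): q=-0.7073 0.6157 -0.0698 rad, θ̇=-0.0150 -0.0177 -0.0025 rad/s, p_ee=0.1470 0.6429 0.6768 m, τ=13.7755 -5.3410 -2.8134 N·m.
t=0.9600 s (step 96): q=-0.7078 0.6151 -0.0699 rad, θ̇=-0.0116 -0.0140 -0.0029 rad/s, p_ee=0.1476 0.6430 0.6766 m, τ=13.7499 -5.3447 -2.8075 N·m.
t=1.0000 s (step 100): q=-0.7082 0.6146 -0.0700 rad, θ̇=-0.0089 -0.0112 -0.0032 rad/s, p_ee=0.1480 0.6431 0.6765 m, τ=13.7289 -5.3469 -2.8026 N·m.
t=1.0400 s (step 104): q=-0.7085 0.6142 -0.0701 rad, θ̇=-0.0069 -0.0090 -0.0035 rad/s, p_ee=0.1484 0.6432 0.6764 m, τ=13.7121 -5.3479 -2.7985 N·m.
t=1.0800 s (step 108): q=-0.7087 0.6139 -0.0703 rad, θ̇=-0.0053 -0.0073 -0.0036 rad/s, p_ee=0.1486 0.6433 0.6764 m, τ=13.6990 -5.3481 -2.7951 N·m.
t=1.1200 s (step 112): q=-0.7089 0.6136 -0.0704 rad, θ̇=-0.0041 -0.0060 -0.0036 rad/s, p_ee=0.1488 0.6433 0.6763 m, τ=13.6889 -5.3479 -2.7924 N·m.
t=1.1600 s (step 116): q=-0.7091 0.6134 -0.0705 rad, θ̇=-0.0032 -0.0050 -0.0035 rad/s, p_ee=0.1490 0.6433 0.6763 m, τ=13.6811 -5.3474 -2.7903 N·m.
t=1.2000 s (step 120): q=-0.7092 0.6132 -0.0707 rad, θ̇=-0.0025 -0.0041 -0.0034 rad/s, p_ee=0.1491 0.6433 0.6763 m, τ=13.6752 -5.3469 -2.7886 N·m.
t=1.2400 s (step 124): q=-0.7093 0.6131 -0.0708 rad, θ̇=-0.0020 -0.0035 -0.0032 rad/s, p_ee=0.1492 0.6433 0.6763 m, τ=13.6708 -5.3462 -2.7872 N·m.
t=1.2800 s (step 128): q=-0.7094 0.6129 -0.0709 rad, θ̇=-0.0016 -0.0029 -0.0030 rad/s, p_ee=0.1493 0.6433 0.6763 m, τ=13.6676 -5.3457 -2.7861 N·m.
t=1.3200 s (step 132): q=-0.7094 0.6128 -0.0711 rad, θ̇=-0.0012 -0.0024 -0.0027 rad/s, p_ee=0.1494 0.6433 0.6764 m, τ=13.6651 -5.3451 -2.7853 N·m.
t=1.3600 s (step 136): q=-0.7095 0.6127 -0.0712 rad, θ̇=-0.0010 -0.0020 -0.0025 rad/s, p_ee=0.1494 0.6433 0.6764 m, τ=13.6634 -5.3446 -2.7846 N·m.
t=1.4000 s (step 140): q=-0.7095 0.6127 -0.0713 rad, θ̇=-0.0008 -0.0017 -0.0023 rad/s, p_ee=0.1495 0.6433 0.6764 m, τ=13.6621 -5.3442 -2.7840 N·m.
t=1.4400 s (step 144): q=-0.7095 0.6126 -0.0713 rad, θ̇=-0.0007 -0.0014 -0.0020 rad/s, p_ee=0.1495 0.6433 0.6764 m, τ=13.6612 -5.3438 -2.7836 N·m.
t=1.4800 s (step 148): q=-0.7095 0.6126 -0.0714 rad, θ̇=-0.0005 -0.0012 -0.0018 rad/s, p_ee=0.1495 0.6433 0.6764 m, τ=13.6606 -5.3435 -2.7833 N·m.
t=1.5200 s (step 152): q=-0.7096 0.6125 -0.0715 rad, θ̇=-0.0005 -0.0010 -0.0016 rad/s, p_ee=0.1496 0.6433 0.6764 m, τ=13.6601 -5.3432 -2.7830 N·m.
t=1.5400 s (step 154): q=-0.7096 0.6125 -0.0715 rad, θ̇=-0.0004 -0.0009 -0.0015 rad/s, p_ee=0.1496 0.6432 0.6764 m.
max |τ| (N·m): 123.0990


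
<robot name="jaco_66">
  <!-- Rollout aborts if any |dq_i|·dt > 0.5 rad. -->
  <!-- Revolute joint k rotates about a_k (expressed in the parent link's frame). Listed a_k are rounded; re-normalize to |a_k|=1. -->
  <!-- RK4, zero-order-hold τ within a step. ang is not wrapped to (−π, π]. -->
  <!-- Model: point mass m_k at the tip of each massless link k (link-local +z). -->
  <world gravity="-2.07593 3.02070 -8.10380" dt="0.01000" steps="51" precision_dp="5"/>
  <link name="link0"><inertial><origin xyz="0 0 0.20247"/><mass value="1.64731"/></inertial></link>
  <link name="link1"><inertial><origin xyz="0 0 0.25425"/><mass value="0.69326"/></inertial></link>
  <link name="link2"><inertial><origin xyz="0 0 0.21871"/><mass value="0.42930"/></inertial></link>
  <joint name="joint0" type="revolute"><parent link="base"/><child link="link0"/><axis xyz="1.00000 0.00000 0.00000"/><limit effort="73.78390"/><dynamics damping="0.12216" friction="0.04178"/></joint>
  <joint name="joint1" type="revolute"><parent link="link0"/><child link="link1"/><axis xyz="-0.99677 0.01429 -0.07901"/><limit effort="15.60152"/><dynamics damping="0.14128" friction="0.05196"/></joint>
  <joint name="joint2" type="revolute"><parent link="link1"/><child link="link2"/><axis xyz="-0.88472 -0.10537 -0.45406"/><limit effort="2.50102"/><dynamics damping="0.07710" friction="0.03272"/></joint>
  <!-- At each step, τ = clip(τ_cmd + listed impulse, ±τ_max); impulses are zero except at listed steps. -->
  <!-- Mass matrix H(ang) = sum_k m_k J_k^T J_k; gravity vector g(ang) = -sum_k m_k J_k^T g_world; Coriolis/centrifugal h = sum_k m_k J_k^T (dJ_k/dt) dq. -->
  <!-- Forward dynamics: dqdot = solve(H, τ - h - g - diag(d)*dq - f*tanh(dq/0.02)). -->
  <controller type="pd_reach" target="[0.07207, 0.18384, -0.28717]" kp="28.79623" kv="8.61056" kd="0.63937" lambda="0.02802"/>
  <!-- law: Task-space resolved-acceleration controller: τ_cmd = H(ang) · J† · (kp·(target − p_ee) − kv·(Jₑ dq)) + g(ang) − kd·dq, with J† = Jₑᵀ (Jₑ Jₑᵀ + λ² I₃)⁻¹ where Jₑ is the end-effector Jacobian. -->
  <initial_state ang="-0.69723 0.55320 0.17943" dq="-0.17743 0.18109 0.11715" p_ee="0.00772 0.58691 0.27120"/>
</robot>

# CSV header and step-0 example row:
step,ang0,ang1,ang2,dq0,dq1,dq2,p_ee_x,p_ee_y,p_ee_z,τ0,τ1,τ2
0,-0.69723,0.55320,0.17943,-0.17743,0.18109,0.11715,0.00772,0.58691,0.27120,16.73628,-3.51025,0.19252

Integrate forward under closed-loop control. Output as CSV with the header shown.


step,ang0,ang1,ang2,dq0,dq1,dq2,p_ee_x,p_ee_y,p_ee_z,τ0,τ1,τ2
1,-0.69427,0.56042,0.18531,0.76023,1.24797,1.05526,0.00792,0.58711,0.26852,15.24438,-4.13207,-0.46901
2,-0.68336,0.57691,0.19708,1.41473,2.03582,1.30606,0.00839,0.58634,0.26513,13.72211,-4.38901,-0.62383
3,-0.66717,0.59918,0.21172,1.82008,2.41302,1.61910,0.00906,0.58476,0.26159,12.37597,-4.34095,-0.80028
4,-0.64767,0.62447,0.22828,2.08010,2.64069,1.69465,0.00986,0.58253,0.25819,11.16268,-4.16720,-0.80725
5,-0.62613,0.65125,0.24558,2.22818,2.71570,1.76263,0.01076,0.57979,0.25506,10.12677,-3.91341,-0.80815
6,-0.60345,0.67848,0.26317,2.30856,2.73031,1.75220,0.01172,0.57663,0.25224,9.23864,-3.64280,-0.75899
7,-0.58021,0.70559,0.28061,2.34048,2.69589,1.73343,0.01273,0.57318,0.24974,8.49119,-3.37419,-0.70940
8,-0.55680,0.73228,0.29775,2.34233,2.64408,1.69158,0.01376,0.56950,0.24749,7.86057,-3.12622,-0.65016
9,-0.53348,0.75839,0.31445,2.32355,2.58189,1.64746,0.01482,0.56566,0.24545,7.33104,-2.90348,-0.59551
10,-0.51042,0.78388,0.33070,2.29175,2.51954,1.59869,0.01589,0.56171,0.24354,6.88528,-2.70917,-0.54351
11,-0.48771,0.80876,0.34646,2.25129,2.45982,1.55118,0.01696,0.55770,0.24172,6.50998,-2.54238,-0.49768
12,-0.46543,0.83307,0.36175,2.20539,2.40550,1.50468,0.01804,0.55366,0.23993,6.19317,-2.40160,-0.45728
13,-0.44364,0.85687,0.37659,2.15601,2.35717,1.46069,0.01913,0.54960,0.23811,5.92526,-2.28433,-0.42273
14,-0.42234,0.88022,0.39100,2.10454,2.31511,1.41909,0.02022,0.54555,0.23623,5.69810,-2.18807,-0.39339
15,-0.40157,0.90317,0.40501,2.05186,2.27898,1.38009,0.02131,0.54152,0.23424,5.50506,-2.11022,-0.36887
16,-0.38132,0.92579,0.41864,1.99857,2.24832,1.34348,0.02241,0.53753,0.23213,5.34058,-2.04842,-0.34858
17,-0.36161,0.94813,0.43192,1.94508,2.22251,1.30911,0.02351,0.53358,0.22985,5.20007,-2.00048,-0.33200
18,-0.34244,0.97024,0.44486,1.89163,2.20091,1.27676,0.02461,0.52967,0.22740,5.07971,-1.96445,-0.31860
19,-0.32379,0.99214,0.45748,1.83839,2.18291,1.24620,0.02571,0.52580,0.22475,4.97631,-1.93861,-0.30792
20,-0.30568,1.01389,0.46981,1.78546,2.16789,1.21722,0.02682,0.52199,0.22190,4.88719,-1.92142,-0.29953
21,-0.28809,1.03549,0.48186,1.73291,2.15532,1.18963,0.02792,0.51823,0.21884,4.81010,-1.91158,-0.29307
22,-0.27103,1.05698,0.49363,1.68077,2.14469,1.16323,0.02903,0.51452,0.21556,4.74315,-1.90793,-0.28819
23,-0.25449,1.07837,0.50515,1.62904,2.13555,1.13788,0.03014,0.51086,0.21207,4.68472,-1.90946,-0.28460
24,-0.23846,1.09967,0.51642,1.57771,2.12749,1.11342,0.03125,0.50725,0.20835,4.63346,-1.91529,-0.28205
25,-0.22294,1.12090,0.52744,1.52679,2.12016,1.08973,0.03236,0.50368,0.20442,4.58821,-1.92467,-0.28033
26,-0.20793,1.14206,0.53824,1.47624,2.11325,1.06671,0.03346,0.50015,0.20028,4.54797,-1.93692,-0.27923
27,-0.19343,1.16315,0.54880,1.42605,2.10648,1.04425,0.03457,0.49666,0.19592,4.51191,-1.95148,-0.27859
28,-0.17942,1.18417,0.55915,1.37620,2.09961,1.02227,0.03567,0.49320,0.19137,4.47931,-1.96781,-0.27828
29,-0.16591,1.20512,0.56928,1.32665,2.09244,1.00071,0.03677,0.48978,0.18661,4.44955,-1.98549,-0.27815
30,-0.15290,1.22600,0.57919,1.27739,2.08479,0.97949,0.03786,0.48638,0.18167,4.42211,-2.00412,-0.27812
31,-0.14037,1.24679,0.58889,1.22839,2.07651,0.95858,0.03894,0.48301,0.17656,4.39655,-2.02336,-0.27807
32,-0.12834,1.26751,0.59838,1.17963,2.06747,0.93792,0.04002,0.47965,0.17126,4.37248,-2.04289,-0.27795
33,-0.11679,1.28812,0.60767,1.13109,2.05757,0.91748,0.04109,0.47631,0.16581,4.34959,-2.06246,-0.27767
34,-0.10572,1.30864,0.61676,1.08276,2.04671,0.89722,0.04215,0.47298,0.16021,4.32761,-2.08183,-0.27718
35,-0.09514,1.32904,0.62564,1.03462,2.03484,0.87712,0.04319,0.46966,0.15446,4.30632,-2.10079,-0.27644
36,-0.08504,1.34931,0.63433,0.98666,2.02190,0.85715,0.04423,0.46635,0.14859,4.28553,-2.11916,-0.27540
37,-0.07541,1.36945,0.64281,0.93887,2.00785,0.83730,0.04525,0.46303,0.14259,4.26511,-2.13677,-0.27403
38,-0.06627,1.38945,0.65110,0.89125,1.99266,0.81755,0.04626,0.45972,0.13648,4.24492,-2.15348,-0.27230
39,-0.05759,1.40929,0.65919,0.84380,1.97632,0.79790,0.04725,0.45640,0.13027,4.22488,-2.16918,-0.27019
40,-0.04940,1.42896,0.66708,0.79652,1.95883,0.77834,0.04823,0.45307,0.12397,4.20492,-2.18375,-0.26769
41,-0.04167,1.44845,0.67478,0.74940,1.94018,0.75885,0.04919,0.44974,0.11758,4.18499,-2.19710,-0.26478
42,-0.03441,1.46774,0.68228,0.70247,1.92038,0.73945,0.05013,0.44639,0.11113,4.16507,-2.20916,-0.26146
43,-0.02763,1.48684,0.68959,0.65572,1.89946,0.72012,0.05106,0.44303,0.10462,4.14513,-2.21984,-0.25772
44,-0.02130,1.50572,0.69670,0.60917,1.87744,0.70087,0.05196,0.43966,0.09805,4.12517,-2.22910,-0.25356
45,-0.01545,1.52437,0.70363,0.56284,1.85435,0.68170,0.05285,0.43627,0.09145,4.10521,-2.23690,-0.24899
46,-0.01005,1.54279,0.71036,0.51675,1.83022,0.66263,0.05371,0.43286,0.08481,4.08525,-2.24319,-0.24400
47,-0.00512,1.56096,0.71690,0.47090,1.80509,0.64364,0.05456,0.42944,0.07814,4.06533,-2.24794,-0.23861
48,-0.00064,1.57887,0.72325,0.42534,1.77900,0.62476,0.05538,0.42599,0.07147,4.04548,-2.25113,-0.23282
49,0.00339,1.59653,0.72942,0.38008,1.75200,0.60599,0.05619,0.42253,0.06478,4.02574,-2.25276,-0.22665
50,0.00696,1.61390,0.73540,0.33514,1.72413,0.58734,0.05697,0.41905,0.05810,4.00614,-2.25281,-0.22011
51,0.01009,1.63100,0.74119,0.29057,1.69544,0.56881,0.05773,0.41555,0.05142,,,


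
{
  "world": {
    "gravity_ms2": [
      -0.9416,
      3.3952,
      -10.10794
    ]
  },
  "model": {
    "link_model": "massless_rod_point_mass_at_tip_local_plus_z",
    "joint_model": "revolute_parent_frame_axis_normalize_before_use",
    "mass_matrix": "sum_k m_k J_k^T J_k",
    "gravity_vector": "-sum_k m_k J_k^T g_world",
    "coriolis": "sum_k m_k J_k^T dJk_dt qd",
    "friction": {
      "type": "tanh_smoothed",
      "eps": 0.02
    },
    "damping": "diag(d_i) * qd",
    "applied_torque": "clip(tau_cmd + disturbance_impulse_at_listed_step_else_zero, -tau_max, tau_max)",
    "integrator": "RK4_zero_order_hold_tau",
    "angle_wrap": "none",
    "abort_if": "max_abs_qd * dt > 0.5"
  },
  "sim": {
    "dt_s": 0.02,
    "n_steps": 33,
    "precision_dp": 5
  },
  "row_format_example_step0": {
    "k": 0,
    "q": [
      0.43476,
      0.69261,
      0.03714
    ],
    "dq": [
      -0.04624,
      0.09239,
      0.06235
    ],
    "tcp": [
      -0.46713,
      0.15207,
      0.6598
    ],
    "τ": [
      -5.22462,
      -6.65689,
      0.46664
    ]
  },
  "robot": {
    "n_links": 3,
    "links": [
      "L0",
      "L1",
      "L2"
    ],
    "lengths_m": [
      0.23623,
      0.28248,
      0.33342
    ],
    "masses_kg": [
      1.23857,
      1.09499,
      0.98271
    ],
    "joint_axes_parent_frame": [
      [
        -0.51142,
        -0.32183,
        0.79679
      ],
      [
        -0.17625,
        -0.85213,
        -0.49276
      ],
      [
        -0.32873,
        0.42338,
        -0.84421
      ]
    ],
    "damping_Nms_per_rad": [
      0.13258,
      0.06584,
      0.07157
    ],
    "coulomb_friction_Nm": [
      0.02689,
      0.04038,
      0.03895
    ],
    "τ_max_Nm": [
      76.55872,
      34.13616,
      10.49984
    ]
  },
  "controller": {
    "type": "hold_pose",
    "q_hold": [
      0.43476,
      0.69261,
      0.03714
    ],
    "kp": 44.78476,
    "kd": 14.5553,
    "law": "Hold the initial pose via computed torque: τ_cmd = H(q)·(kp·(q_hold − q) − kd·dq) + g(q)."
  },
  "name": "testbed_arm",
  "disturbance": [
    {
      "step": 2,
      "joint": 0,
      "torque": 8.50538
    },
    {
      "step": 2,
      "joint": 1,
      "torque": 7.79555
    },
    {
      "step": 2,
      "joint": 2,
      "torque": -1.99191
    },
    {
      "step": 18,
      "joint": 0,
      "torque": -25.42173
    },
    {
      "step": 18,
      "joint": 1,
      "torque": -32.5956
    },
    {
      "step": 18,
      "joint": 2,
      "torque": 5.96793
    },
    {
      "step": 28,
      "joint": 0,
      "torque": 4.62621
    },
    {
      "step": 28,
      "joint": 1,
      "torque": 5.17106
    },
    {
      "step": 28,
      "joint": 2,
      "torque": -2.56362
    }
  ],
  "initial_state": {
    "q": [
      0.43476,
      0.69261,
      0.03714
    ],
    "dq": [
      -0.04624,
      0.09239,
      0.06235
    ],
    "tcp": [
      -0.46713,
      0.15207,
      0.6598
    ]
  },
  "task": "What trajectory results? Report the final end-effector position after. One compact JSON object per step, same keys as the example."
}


{"k":1,"q":[0.43419,0.69391,0.03779],"dq":[-0.01167,0.04011,0.00821],"tcp":[-0.46736,0.15222,0.65949],"\u03c4":[-5.19865,-6.59743,0.47574]}
{"k":2,"q":[0.43415,0.69443,0.03782],"dq":[0.00493,0.01456,0.00039],"tcp":[-0.46754,0.15225,0.6593],"\u03c4":[3.33403,1.24413,-1.52036]}
{"k":3,"q":[0.44499,0.69056,0.03648],"dq":[1.06557,-0.38943,-0.13023],"tcp":[-0.46985,0.15154,0.65819],"\u03c4":[-7.67573,-8.85279,1.03425]}
{"k":4,"q":[0.46229,0.68467,0.03465],"dq":[0.672,-0.20458,-0.0462],"tcp":[-0.47358,0.15046,0.65633],"\u03c4":[-7.01307,-8.24569,0.84369]}
{"k":5,"q":[0.47292,0.68181,0.03421],"dq":[0.39515,-0.08607,-0.00194],"tcp":[-0.47607,0.14988,0.65495],"\u03c4":[-6.51297,-7.77754,0.7115]}
{"k":6,"q":[0.47884,0.68084,0.03418],"dq":[0.20083,-0.01398,0.00164],"tcp":[-0.47767,0.1496,0.65395],"\u03c4":[-6.13545,-7.42039,0.62402]}
{"k":7,"q":[0.48162,0.6809,0.03417],"dq":[0.08259,0.01538,-0.0003],"tcp":[-0.47861,0.14947,0.65329],"\u03c4":[-5.85021,-7.13775,0.56101]}
{"k":8,"q":[0.48255,0.68129,0.03414],"dq":[0.01293,0.02188,-0.00075],"tcp":[-0.47906,0.14942,0.65292],"\u03c4":[-5.63521,-6.91569,0.51403]}
{"k":9,"q":[0.48245,0.68166,0.03413],"dq":[-0.01978,0.01306,0.0018],"tcp":[-0.47917,0.14943,0.65281],"\u03c4":[-5.48145,-6.74697,0.4797]}
{"k":10,"q":[0.48188,0.68181,0.03417],"dq":[-0.0381,0.00342,0.0026],"tcp":[-0.47903,0.14947,0.65288],"\u03c4":[-5.37084,-6.62221,0.45532]}
{"k":11,"q":[0.48097,0.68184,0.03423],"dq":[-0.0531,-0.00086,0.00305],"tcp":[-0.47873,0.14952,0.65309],"\u03c4":[-5.28847,-6.53113,0.43755]}
{"k":12,"q":[0.4798,0.6818,0.0343],"dq":[-0.06409,-0.00266,0.00326],"tcp":[-0.47833,0.14958,0.65337],"\u03c4":[-5.22711,-6.46425,0.42473]}
{"k":13,"q":[0.47845,0.68174,0.03437],"dq":[-0.07119,-0.00349,0.00334],"tcp":[-0.47785,0.14965,0.65371],"\u03c4":[-5.18168,-6.41512,0.41562]}
{"k":14,"q":[0.47699,0.68166,0.03444],"dq":[-0.07509,-0.00388,0.00336],"tcp":[-0.47734,0.14973,0.65408],"\u03c4":[-5.14834,-6.37928,0.40928]}
{"k":15,"q":[0.47547,0.68158,0.03451],"dq":[-0.07656,-0.00404,0.00334],"tcp":[-0.4768,0.1498,0.65447],"\u03c4":[-5.12418,-6.35345,0.40503]}
{"k":16,"q":[0.47394,0.6815,0.03459],"dq":[-0.07627,-0.00405,0.0033],"tcp":[-0.47626,0.14988,0.65486],"\u03c4":[-5.10694,-6.33515,0.40232]}
{"k":17,"q":[0.47243,0.68142,0.03466],"dq":[-0.07471,-0.00397,0.00326],"tcp":[-0.47572,0.14996,0.65524],"\u03c4":[-5.09492,-6.32252,0.40077]}
{"k":18,"q":[0.47097,0.68135,0.03473],"dq":[-0.07229,-0.00382,0.0032],"tcp":[-0.4752,0.15003,0.65561],"\u03c4":[-30.50855,-34.13616,6.36799]}
{"k":19,"q":[0.45249,0.67919,0.03836],"dq":[-1.75657,-0.21931,0.387],"tcp":[-0.46788,0.15115,0.66092],"\u03c4":[2.50943,2.03052,-1.38232]}
{"k":20,"q":[0.42337,0.67504,0.04618],"dq":[-1.16318,-0.19527,0.37139],"tcp":[-0.45568,0.15275,0.66963],"\u03c4":[0.62953,0.02749,-0.94656]}
{"k":21,"q":[0.40424,0.67146,0.05276],"dq":[-0.7538,-0.16209,0.27505],"tcp":[-0.44709,0.15366,0.67571],"\u03c4":[-0.80362,-1.51014,-0.59415]}
{"k":22,"q":[0.39202,0.6686,0.05723],"dq":[-0.47128,-0.12374,0.16611],"tcp":[-0.4413,0.15411,0.67979],"\u03c4":[-1.89709,-2.69414,-0.3168]}
{"k":23,"q":[0.38455,0.66652,0.05964],"dq":[-0.27679,-0.08388,0.07185],"tcp":[-0.43766,0.15427,0.68236],"\u03c4":[-2.73143,-3.60805,-0.10247]}
{"k":24,"q":[0.38036,0.66522,0.06037],"dq":[-0.14257,-0.04499,0.0073],"tcp":[-0.43563,0.15427,0.6838],"\u03c4":[-3.36752,-4.31434,0.05902]}
{"k":25,"q":[0.37848,0.66467,0.06033],"dq":[-0.04468,-0.00938,-0.00441],"tcp":[-0.43478,0.15423,0.6844],"\u03c4":[-3.85173,-4.85783,0.17159]}
{"k":26,"q":[0.37831,0.66472,0.0602],"dq":[0.02618,0.01494,-0.00962],"tcp":[-0.43476,0.15422,0.68441],"\u03c4":[-4.21362,-5.26499,0.25416]}
{"k":27,"q":[0.37926,0.66524,0.05997],"dq":[0.06829,0.03707,-0.0124],"tcp":[-0.43531,0.15423,0.684],"\u03c4":[-4.47754,-5.56876,0.31434]}
{"k":28,"q":[0.38092,0.66613,0.05972],"dq":[0.09698,0.05248,-0.01278],"tcp":[-0.43625,0.15426,0.6833],"\u03c4":[-0.0499,-0.62877,-2.20452]}
{"k":29,"q":[0.38388,0.6667,0.04376],"dq":[0.19756,0.01547,-1.55112],"tcp":[-0.43937,0.15249,0.68127],"\u03c4":[-6.20352,-7.5538,1.12881]}
{"k":30,"q":[0.3877,0.66757,0.01882],"dq":[0.18145,0.06991,-0.9518],"tcp":[-0.44385,0.14964,0.6783],"\u03c4":[-5.96177,-7.35494,0.92096]}
{"k":31,"q":[0.39123,0.66917,0.00377],"dq":[0.16904,0.09169,-0.55779],"tcp":[-0.44734,0.14791,0.67583],"\u03c4":[-5.77166,-7.18861,0.7739]}
{"k":32,"q":[0.39451,0.67106,-0.00474],"dq":[0.15751,0.09791,-0.2964],"tcp":[-0.4501,0.14695,0.67379],"\u03c4":[-5.62286,-7.05189,0.66986]}
{"k":33,"q":[0.39756,0.673,-0.00892],"dq":[0.14658,0.09628,-0.12289],"tcp":[-0.45231,0.14651,0.67209]}
{"summary": "final tcp position (m): -0.45231 0.14651 0.67209"}


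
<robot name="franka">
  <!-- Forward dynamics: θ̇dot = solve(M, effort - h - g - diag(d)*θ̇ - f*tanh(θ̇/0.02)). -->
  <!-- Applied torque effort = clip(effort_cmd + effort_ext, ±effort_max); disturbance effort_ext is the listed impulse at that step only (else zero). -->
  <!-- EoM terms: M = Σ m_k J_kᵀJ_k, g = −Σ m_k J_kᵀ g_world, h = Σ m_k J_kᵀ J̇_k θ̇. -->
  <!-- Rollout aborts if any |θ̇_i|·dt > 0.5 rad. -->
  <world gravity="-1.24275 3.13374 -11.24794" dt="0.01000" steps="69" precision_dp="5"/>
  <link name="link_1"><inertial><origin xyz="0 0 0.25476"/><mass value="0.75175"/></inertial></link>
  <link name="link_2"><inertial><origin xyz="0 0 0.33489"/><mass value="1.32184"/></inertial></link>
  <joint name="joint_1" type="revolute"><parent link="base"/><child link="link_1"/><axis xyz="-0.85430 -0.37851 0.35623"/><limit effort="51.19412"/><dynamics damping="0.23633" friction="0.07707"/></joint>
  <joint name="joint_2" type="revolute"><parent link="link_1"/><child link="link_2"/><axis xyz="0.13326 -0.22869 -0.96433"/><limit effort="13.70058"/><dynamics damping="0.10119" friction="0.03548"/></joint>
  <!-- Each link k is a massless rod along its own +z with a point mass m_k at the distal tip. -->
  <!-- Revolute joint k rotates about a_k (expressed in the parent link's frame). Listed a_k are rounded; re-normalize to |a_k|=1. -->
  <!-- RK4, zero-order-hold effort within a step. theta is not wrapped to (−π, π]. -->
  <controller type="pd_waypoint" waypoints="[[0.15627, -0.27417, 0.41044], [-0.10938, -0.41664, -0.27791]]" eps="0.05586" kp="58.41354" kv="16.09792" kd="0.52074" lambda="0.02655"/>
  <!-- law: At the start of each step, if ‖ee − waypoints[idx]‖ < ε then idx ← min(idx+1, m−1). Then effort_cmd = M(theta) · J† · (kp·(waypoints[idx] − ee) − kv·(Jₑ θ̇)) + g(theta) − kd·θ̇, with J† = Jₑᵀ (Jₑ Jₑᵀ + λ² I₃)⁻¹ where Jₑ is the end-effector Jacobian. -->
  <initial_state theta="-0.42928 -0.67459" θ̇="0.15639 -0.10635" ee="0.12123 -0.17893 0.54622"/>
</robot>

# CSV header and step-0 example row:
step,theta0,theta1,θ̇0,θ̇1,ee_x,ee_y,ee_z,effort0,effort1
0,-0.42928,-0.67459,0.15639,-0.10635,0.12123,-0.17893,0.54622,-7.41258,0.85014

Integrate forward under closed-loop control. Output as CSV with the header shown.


step,theta0,theta1,θ̇0,θ̇1,ee_x,ee_y,ee_z,effort0,effort1
1,-0.42864,-0.67591,-0.02663,-0.15133,0.12120,-0.17850,0.54636,-6.00841,0.75170
2,-0.42961,-0.67721,-0.16746,-0.10917,0.12140,-0.17890,0.54618,-4.82352,0.61950
3,-0.43187,-0.67824,-0.28539,-0.09709,0.12177,-0.17997,0.54573,-3.79990,0.51953
4,-0.43521,-0.67916,-0.38146,-0.08607,0.12228,-0.18160,0.54507,-2.91562,0.43240
5,-0.43941,-0.67997,-0.45916,-0.07765,0.12291,-0.18368,0.54423,-2.15085,0.35737
6,-0.44431,-0.68072,-0.52124,-0.07118,0.12363,-0.18611,0.54323,-1.48872,0.29261
7,-0.44977,-0.68140,-0.57008,-0.06632,0.12442,-0.18883,0.54211,-0.91475,0.23666
8,-0.45565,-0.68205,-0.60772,-0.06277,0.12525,-0.19177,0.54088,-0.41653,0.18826
9,-0.46187,-0.68266,-0.63591,-0.06027,0.12612,-0.19487,0.53956,0.01654,0.14634
10,-0.46833,-0.68326,-0.65611,-0.05863,0.12702,-0.19809,0.53817,0.39359,0.10998
11,-0.47496,-0.68384,-0.66961,-0.05768,0.12792,-0.20139,0.53673,0.72239,0.07840
12,-0.48169,-0.68441,-0.67749,-0.05728,0.12882,-0.20474,0.53524,1.00963,0.05093
13,-0.48848,-0.68498,-0.68067,-0.05733,0.12972,-0.20811,0.53372,1.26103,0.02699
14,-0.49528,-0.68556,-0.67994,-0.05774,0.13061,-0.21148,0.53217,1.48151,0.00611
15,-0.50206,-0.68614,-0.67598,-0.05844,0.13149,-0.21483,0.53061,1.67526,-0.01214
16,-0.50879,-0.68672,-0.66935,-0.05937,0.13235,-0.21814,0.52903,1.84592,-0.02812
17,-0.51544,-0.68732,-0.66055,-0.06049,0.13318,-0.22141,0.52746,1.99657,-0.04213
18,-0.52199,-0.68793,-0.64999,-0.06176,0.13400,-0.22463,0.52589,2.12989,-0.05444
19,-0.52843,-0.68855,-0.63802,-0.06313,0.13479,-0.22778,0.52432,2.24816,-0.06526
20,-0.53474,-0.68919,-0.62495,-0.06458,0.13555,-0.23086,0.52277,2.35337,-0.07481
21,-0.54092,-0.68984,-0.61102,-0.06609,0.13629,-0.23386,0.52123,2.44719,-0.08324
22,-0.54695,-0.69051,-0.59645,-0.06764,0.13701,-0.23679,0.51972,2.53111,-0.09071
23,-0.55284,-0.69120,-0.58143,-0.06921,0.13770,-0.23964,0.51822,2.60638,-0.09734
24,-0.55858,-0.69189,-0.56610,-0.07079,0.13836,-0.24241,0.51675,2.67408,-0.10323
25,-0.56416,-0.69261,-0.55059,-0.07235,0.13900,-0.24509,0.51531,2.73515,-0.10848
26,-0.56959,-0.69334,-0.53501,-0.07391,0.13961,-0.24769,0.51389,2.79042,-0.11318
27,-0.57486,-0.69408,-0.51945,-0.07543,0.14021,-0.25021,0.51250,2.84057,-0.11738
28,-0.57997,-0.69485,-0.50399,-0.07693,0.14078,-0.25265,0.51114,2.88622,-0.12116
29,-0.58494,-0.69562,-0.48867,-0.07840,0.14132,-0.25501,0.50981,2.92790,-0.12457
30,-0.58975,-0.69641,-0.47357,-0.07982,0.14185,-0.25728,0.50852,2.96607,-0.12765
31,-0.59441,-0.69722,-0.45870,-0.08120,0.14235,-0.25948,0.50725,3.00111,-0.13044
32,-0.59892,-0.69803,-0.44412,-0.08254,0.14284,-0.26161,0.50601,3.03339,-0.13297
33,-0.60329,-0.69886,-0.42983,-0.08383,0.14331,-0.26365,0.50481,3.06320,-0.13528
34,-0.60752,-0.69971,-0.41587,-0.08507,0.14376,-0.26563,0.50364,3.09080,-0.13740
35,-0.61161,-0.70056,-0.40225,-0.08626,0.14419,-0.26754,0.50250,3.11642,-0.13933
36,-0.61556,-0.70143,-0.38897,-0.08740,0.14460,-0.26937,0.50139,3.14028,-0.14112
37,-0.61939,-0.70231,-0.37605,-0.08850,0.14500,-0.27114,0.50031,3.16253,-0.14276
38,-0.62308,-0.70320,-0.36349,-0.08954,0.14539,-0.27285,0.49927,3.18334,-0.14428
39,-0.62666,-0.70410,-0.35129,-0.09054,0.14576,-0.27449,0.49825,3.20284,-0.14569
40,-0.63011,-0.70501,-0.33946,-0.09149,0.14611,-0.27607,0.49726,3.22115,-0.14701
41,-0.63345,-0.70593,-0.32798,-0.09240,0.14646,-0.27760,0.49631,3.23839,-0.14823
42,-0.63667,-0.70685,-0.31686,-0.09326,0.14679,-0.27907,0.49538,3.25463,-0.14938
43,-0.63978,-0.70779,-0.30608,-0.09407,0.14711,-0.28048,0.49448,3.26997,-0.15045
44,-0.64279,-0.70873,-0.29566,-0.09485,0.14741,-0.28184,0.49360,3.28448,-0.15147
45,-0.64570,-0.70969,-0.28557,-0.09558,0.14771,-0.28315,0.49276,3.29823,-0.15242
46,-0.64850,-0.71064,-0.27582,-0.09626,0.14800,-0.28441,0.49194,3.31127,-0.15332
47,-0.65121,-0.71161,-0.26639,-0.09691,0.14827,-0.28562,0.49115,3.32365,-0.15418
48,-0.65383,-0.71258,-0.25728,-0.09752,0.14854,-0.28678,0.49038,3.33543,-0.15499
49,-0.65636,-0.71356,-0.24847,-0.09810,0.14880,-0.28791,0.48963,3.34665,-0.15576
50,-0.65880,-0.71454,-0.23997,-0.09864,0.14905,-0.28899,0.48891,3.35734,-0.15650
51,-0.66116,-0.71553,-0.23176,-0.09914,0.14929,-0.29003,0.48821,3.36754,-0.15720
52,-0.66344,-0.71652,-0.22384,-0.09961,0.14952,-0.29103,0.48754,3.37727,-0.15788
53,-0.66564,-0.71752,-0.21619,-0.10004,0.14975,-0.29199,0.48689,3.38658,-0.15852
54,-0.66776,-0.71852,-0.20880,-0.10045,0.14997,-0.29291,0.48626,3.39548,-0.15914
55,-0.66981,-0.71953,-0.20168,-0.10082,0.15018,-0.29380,0.48564,3.40400,-0.15974
56,-0.67180,-0.72054,-0.19481,-0.10117,0.15038,-0.29466,0.48505,3.41216,-0.16031
57,-0.67371,-0.72155,-0.18818,-0.10149,0.15058,-0.29548,0.48448,3.41998,-0.16087
58,-0.67556,-0.72257,-0.18178,-0.10178,0.15078,-0.29627,0.48393,3.42748,-0.16140
59,-0.67735,-0.72359,-0.17562,-0.10204,0.15096,-0.29704,0.48340,3.43468,-0.16192
60,-0.67907,-0.72461,-0.16967,-0.10229,0.15115,-0.29777,0.48288,3.44158,-0.16242
61,-0.68074,-0.72563,-0.16394,-0.10250,0.15132,-0.29847,0.48238,3.44821,-0.16290
62,-0.68235,-0.72666,-0.15841,-0.10270,0.15150,-0.29915,0.48190,3.45458,-0.16337
63,-0.68391,-0.72769,-0.15307,-0.10287,0.15166,-0.29980,0.48143,3.46071,-0.16383
64,-0.68541,-0.72872,-0.14793,-0.10302,0.15183,-0.30043,0.48098,3.46660,-0.16427
65,-0.68687,-0.72975,-0.14298,-0.10315,0.15199,-0.30103,0.48054,3.47226,-0.16470
66,-0.68827,-0.73078,-0.13820,-0.10326,0.15214,-0.30161,0.48012,3.47771,-0.16512
67,-0.68963,-0.73181,-0.13360,-0.10335,0.15229,-0.30217,0.47972,3.48295,-0.16553
68,-0.69095,-0.73284,-0.12916,-0.10342,0.15244,-0.30270,0.47932,3.48800,-0.16593
69,-0.69222,-0.73388,-0.12488,-0.10348,0.15258,-0.30322,0.47894,,


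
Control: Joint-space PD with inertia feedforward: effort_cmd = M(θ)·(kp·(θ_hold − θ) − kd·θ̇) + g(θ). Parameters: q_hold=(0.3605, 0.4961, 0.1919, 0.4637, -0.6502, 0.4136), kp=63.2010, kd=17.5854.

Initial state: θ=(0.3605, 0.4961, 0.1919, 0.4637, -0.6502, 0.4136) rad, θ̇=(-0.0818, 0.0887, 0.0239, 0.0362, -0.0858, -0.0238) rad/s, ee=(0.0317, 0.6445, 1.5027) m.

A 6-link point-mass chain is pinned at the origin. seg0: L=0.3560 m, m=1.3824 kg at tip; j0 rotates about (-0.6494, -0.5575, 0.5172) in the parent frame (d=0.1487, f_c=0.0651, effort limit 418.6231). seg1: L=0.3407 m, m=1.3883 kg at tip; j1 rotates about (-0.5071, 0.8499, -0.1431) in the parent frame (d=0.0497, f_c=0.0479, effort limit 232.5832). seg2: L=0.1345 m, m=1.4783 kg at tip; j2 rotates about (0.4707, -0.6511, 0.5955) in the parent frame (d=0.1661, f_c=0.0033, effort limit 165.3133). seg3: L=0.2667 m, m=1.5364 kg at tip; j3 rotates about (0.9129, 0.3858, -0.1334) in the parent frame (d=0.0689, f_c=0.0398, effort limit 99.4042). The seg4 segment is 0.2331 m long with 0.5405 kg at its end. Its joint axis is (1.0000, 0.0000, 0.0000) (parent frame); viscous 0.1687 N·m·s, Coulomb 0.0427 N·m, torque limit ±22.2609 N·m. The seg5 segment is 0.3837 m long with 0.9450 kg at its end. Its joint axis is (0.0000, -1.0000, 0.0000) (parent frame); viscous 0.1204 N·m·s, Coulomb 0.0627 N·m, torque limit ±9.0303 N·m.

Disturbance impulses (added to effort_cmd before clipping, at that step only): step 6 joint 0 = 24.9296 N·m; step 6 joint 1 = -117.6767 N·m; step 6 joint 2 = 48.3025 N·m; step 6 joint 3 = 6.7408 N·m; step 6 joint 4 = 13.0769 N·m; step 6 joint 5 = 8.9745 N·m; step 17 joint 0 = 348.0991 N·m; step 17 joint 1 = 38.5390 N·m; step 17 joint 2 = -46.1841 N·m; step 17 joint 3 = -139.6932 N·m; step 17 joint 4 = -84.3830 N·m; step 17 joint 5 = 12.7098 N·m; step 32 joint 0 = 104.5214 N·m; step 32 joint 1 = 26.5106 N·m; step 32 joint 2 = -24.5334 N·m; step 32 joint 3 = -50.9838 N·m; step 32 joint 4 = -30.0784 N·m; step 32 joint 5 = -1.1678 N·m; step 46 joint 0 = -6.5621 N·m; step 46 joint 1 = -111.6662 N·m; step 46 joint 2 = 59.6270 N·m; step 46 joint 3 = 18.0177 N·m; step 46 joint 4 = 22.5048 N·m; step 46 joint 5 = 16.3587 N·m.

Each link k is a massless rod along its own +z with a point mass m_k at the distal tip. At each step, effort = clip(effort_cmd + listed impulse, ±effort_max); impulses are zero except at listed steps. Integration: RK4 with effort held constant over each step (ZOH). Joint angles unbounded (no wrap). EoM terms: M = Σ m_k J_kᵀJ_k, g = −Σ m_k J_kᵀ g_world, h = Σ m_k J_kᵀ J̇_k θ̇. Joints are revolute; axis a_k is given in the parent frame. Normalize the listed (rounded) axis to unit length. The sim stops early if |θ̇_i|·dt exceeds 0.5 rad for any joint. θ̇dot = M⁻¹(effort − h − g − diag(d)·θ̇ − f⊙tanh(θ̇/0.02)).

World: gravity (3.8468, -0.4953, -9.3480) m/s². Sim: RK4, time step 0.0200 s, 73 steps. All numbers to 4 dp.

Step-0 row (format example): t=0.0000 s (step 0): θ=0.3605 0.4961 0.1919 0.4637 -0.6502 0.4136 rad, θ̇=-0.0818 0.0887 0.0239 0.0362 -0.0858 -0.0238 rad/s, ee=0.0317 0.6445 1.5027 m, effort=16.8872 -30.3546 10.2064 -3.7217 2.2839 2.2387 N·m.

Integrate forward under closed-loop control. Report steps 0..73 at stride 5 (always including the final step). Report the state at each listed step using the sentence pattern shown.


t=0.1000 s (step 5): θ=0.3573 0.4989 0.1910 0.4643 -0.6516 0.4137 rad, θ̇=-0.0015 0.0009 -0.0011 -0.0002 0.0006 -0.0035 rad/s, ee=0.0389 0.6438 1.5023 m, effort=8.0848 -25.1244 8.2788 -1.5771 2.7253 1.3159 N·m.
t=0.2000 s (step 10): θ=0.3578 0.4609 0.2043 0.4580 -0.6572 0.3237 rad, θ̇=0.0077 -0.2222 -0.0810 -0.0053 0.0132 -0.2347 rad/s, ee=0.0210 0.6292 1.5183 m, effort=3.1964 -8.5017 1.5620 -2.1456 1.1469 0.1387 N·m.
t=0.3000 s (step 15): θ=0.3586 0.4606 0.2027 0.4583 -0.6565 0.3284 rad, θ̇=0.0075 0.1135 0.0377 -0.0032 0.0042 0.1391 rad/s, ee=0.0192 0.6297 1.5179 m, effort=5.7711 -21.6914 6.9756 -1.3731 2.6763 1.1968 N·m.
t=0.4000 s (step 20): θ=0.3933 0.3837 -0.1829 0.3142 -0.2225 0.5467 rad, θ̇=0.3630 -0.2942 -2.0503 -1.7831 3.9160 0.0041 rad/s, ee=0.0015 0.6652 1.5169 m, effort=-57.8980 -31.9031 14.3708 20.3820 8.0843 -1.3724 N·m.
t=0.5000 s (step 25): θ=0.4009 0.3985 -0.1744 0.2841 -0.1762 0.5181 rad, θ̇=-0.0904 0.2352 0.7757 0.3254 -0.9231 -0.2617 rad/s, ee=0.0037 0.6776 1.5156 m, effort=-3.2599 -25.8812 10.6070 4.0576 3.4503 0.3878 N·m.
t=0.6000 s (step 30): θ=0.3885 0.4178 -0.0998 0.3214 -0.2770 0.4976 rad, θ̇=-0.1308 0.1605 0.6779 0.3719 -0.9795 -0.1526 rad/s, ee=0.0163 0.6693 1.5178 m, effort=6.6034 -24.5603 9.5584 0.5863 2.4518 0.8451 N·m.
t=0.7000 s (step 35): θ=0.3740 0.3985 -0.1268 0.2657 -0.2702 0.4621 rad, θ̇=-0.1153 -0.1294 -0.0857 -0.5098 -0.0901 -0.4319 rad/s, ee=0.0239 0.6908 1.5116 m, effort=-10.6801 -29.9188 14.3504 9.8803 7.3336 1.0397 N·m.
t=0.8000 s (step 40): θ=0.3665 0.4076 -0.0840 0.2809 -0.3334 0.4468 rad, θ̇=-0.0516 0.1840 0.6307 0.4400 -0.8019 -0.0109 rad/s, ee=0.0267 0.6913 1.5093 m, effort=4.5503 -24.8269 10.2436 1.9157 3.3290 0.9187 N·m.
t=0.9000 s (step 45): θ=0.3625 0.4262 -0.0224 0.3250 -0.4072 0.4466 rad, θ̇=-0.0301 0.1792 0.5765 0.4138 -0.6634 -0.0071 rad/s, ee=0.0281 0.6772 1.5111 m, effort=6.9134 -23.8189 9.0962 0.1978 2.6102 0.9216 N·m.
t=1.0000 s (step 50): θ=0.3540 0.4681 0.2099 0.3217 -0.5014 0.2582 rad, θ̇=-0.0514 0.1401 0.8775 0.1000 -0.4510 -0.5159 rad/s, ee=0.0089 0.6451 1.5334 m, effort=7.8960 -8.9373 0.4161 -2.5512 0.0428 -0.2204 N·m.
t=1.1000 s (step 55): θ=0.3526 0.4771 0.2339 0.3485 -0.5393 0.2703 rad, θ̇=0.0073 0.0893 -0.0009 0.3081 -0.3333 0.3072 rad/s, ee=0.0104 0.6377 1.5316 m, effort=7.2817 -22.1649 7.0717 -1.4503 2.2209 1.2160 N·m.
t=1.2000 s (step 60): θ=0.3538 0.4857 0.2308 0.3758 -0.5681 0.2986 rad, θ̇=0.0133 0.0773 -0.0401 0.2351 -0.2446 0.2477 rad/s, ee=0.0188 0.6400 1.5248 m, effort=6.9450 -24.4648 8.1684 -1.2090 2.6545 1.4478 N·m.
t=1.3000 s (step 65): θ=0.3551 0.4921 0.2270 0.3958 -0.5888 0.3198 rad, θ̇=0.0115 0.0508 -0.0358 0.1688 -0.1748 0.1802 rad/s, ee=0.0252 0.6426 1.5191 m, effort=6.7189 -24.6237 8.2140 -1.1604 2.7346 1.4262 N·m.
t=1.4000 s (step 70): θ=0.3561 0.4961 0.2237 0.4101 -0.6036 0.3352 rad, θ̇=0.0090 0.0303 -0.0288 0.1203 -0.1239 0.1304 rad/s, ee=0.0292 0.6443 1.5151 m, effort=6.5715 -24.4629 8.1131 -1.1550 2.7466 1.3769 N·m.
t=1.4600 s (step 73): θ=0.3566 0.4976 0.2221 0.4166 -0.6103 0.3423 rad, θ̇=0.0076 0.0221 -0.0241 0.0980 -0.1006 0.1068 rad/s, ee=0.0307 0.6450 1.5133 m.


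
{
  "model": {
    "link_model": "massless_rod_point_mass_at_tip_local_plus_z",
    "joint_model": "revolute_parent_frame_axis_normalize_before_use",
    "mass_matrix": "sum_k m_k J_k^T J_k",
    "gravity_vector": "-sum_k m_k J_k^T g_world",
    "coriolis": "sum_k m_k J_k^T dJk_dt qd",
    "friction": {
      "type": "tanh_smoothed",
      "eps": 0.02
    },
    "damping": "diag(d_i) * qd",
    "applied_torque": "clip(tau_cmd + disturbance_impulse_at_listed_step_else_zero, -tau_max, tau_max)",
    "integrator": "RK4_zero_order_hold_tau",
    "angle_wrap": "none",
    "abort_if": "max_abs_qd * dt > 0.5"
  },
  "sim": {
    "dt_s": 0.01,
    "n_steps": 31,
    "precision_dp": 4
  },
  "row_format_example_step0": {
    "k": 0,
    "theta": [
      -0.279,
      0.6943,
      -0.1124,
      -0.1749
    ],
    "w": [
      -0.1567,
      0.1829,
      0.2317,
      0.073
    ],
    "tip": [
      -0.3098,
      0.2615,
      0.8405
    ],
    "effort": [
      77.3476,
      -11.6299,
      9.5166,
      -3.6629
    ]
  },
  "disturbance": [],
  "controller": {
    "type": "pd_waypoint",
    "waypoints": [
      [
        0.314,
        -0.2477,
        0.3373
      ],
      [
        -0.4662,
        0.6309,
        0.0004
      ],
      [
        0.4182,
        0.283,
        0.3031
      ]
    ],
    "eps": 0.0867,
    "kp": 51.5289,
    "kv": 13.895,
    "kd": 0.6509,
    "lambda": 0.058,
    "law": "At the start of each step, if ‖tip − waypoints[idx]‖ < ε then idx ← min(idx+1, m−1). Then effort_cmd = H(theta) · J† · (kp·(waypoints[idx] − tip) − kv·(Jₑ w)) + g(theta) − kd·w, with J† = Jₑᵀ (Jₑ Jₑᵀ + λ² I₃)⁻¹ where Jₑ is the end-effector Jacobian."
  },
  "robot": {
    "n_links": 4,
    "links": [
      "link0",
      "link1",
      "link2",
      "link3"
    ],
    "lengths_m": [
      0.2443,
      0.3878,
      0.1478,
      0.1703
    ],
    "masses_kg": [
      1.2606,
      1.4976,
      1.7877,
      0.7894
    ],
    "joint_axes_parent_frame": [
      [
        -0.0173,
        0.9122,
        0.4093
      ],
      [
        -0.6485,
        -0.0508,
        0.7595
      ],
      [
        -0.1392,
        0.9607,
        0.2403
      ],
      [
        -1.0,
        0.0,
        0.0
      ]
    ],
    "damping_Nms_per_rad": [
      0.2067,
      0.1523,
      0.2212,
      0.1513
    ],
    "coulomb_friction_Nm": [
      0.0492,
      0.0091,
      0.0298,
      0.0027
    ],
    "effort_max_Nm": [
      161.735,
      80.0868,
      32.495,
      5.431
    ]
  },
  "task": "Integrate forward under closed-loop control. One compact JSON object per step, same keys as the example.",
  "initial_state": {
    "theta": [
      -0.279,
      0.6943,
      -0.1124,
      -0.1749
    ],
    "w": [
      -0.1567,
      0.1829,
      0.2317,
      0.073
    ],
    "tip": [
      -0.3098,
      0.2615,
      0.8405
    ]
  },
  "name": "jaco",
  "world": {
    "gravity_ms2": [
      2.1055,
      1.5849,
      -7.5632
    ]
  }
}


{"k":1,"theta":[-0.274,0.7039,-0.1202,-0.1819],"w":[1.1621,1.7277,-1.7713,-1.4265],"tip":[-0.3094,0.2619,0.8398],"effort":[68.2905,-9.945,9.7141,-2.3089]}
{"k":2,"theta":[-0.2568,0.7275,-0.1451,-0.199],"w":[2.2878,3.0062,-3.1964,-1.9345],"tip":[-0.3066,0.2613,0.8393],"effort":[59.4948,-9.2596,8.9314,-1.8521]}
{"k":3,"theta":[-0.2289,0.7632,-0.1822,-0.2184],"w":[3.2974,4.1633,-4.2092,-1.8972],"tip":[-0.3013,0.2604,0.8385],"effort":[49.7977,-9.2251,7.3611,-1.825]}
{"k":4,"theta":[-0.1915,0.81,-0.2275,-0.2359],"w":[4.2047,5.2323,-4.8394,-1.5373],"tip":[-0.2935,0.2596,0.8374],"effort":[38.8037,-9.2349,5.1701,-1.9743]}
{"k":5,"theta":[-0.1456,0.867,-0.2772,-0.2489],"w":[4.9943,6.199,-5.0753,-1.0204],"tip":[-0.2831,0.259,0.836],"effort":[26.934,-8.6818,2.6002,-2.1256]}
{"k":6,"theta":[-0.0925,0.9331,-0.3274,-0.2566],"w":[5.6454,7.0373,-4.9281,-0.5028],"tip":[-0.2704,0.2584,0.8343],"effort":[14.9551,-7.1959,-0.0689,-2.1503]}
{"k":7,"theta":[-0.0336,1.0068,-0.3744,-0.2597],"w":[6.1397,7.7195,-4.4511,-0.1195],"tip":[-0.2555,0.2577,0.8325],"effort":[3.5667,-4.7142,-2.5884,-1.9708]}
{"k":8,"theta":[0.0294,1.0865,-0.4155,-0.26],"w":[6.4555,8.2084,-3.7311,0.0318],"tip":[-0.2388,0.2568,0.8308],"effort":[-6.7334,-1.4006,-4.7786,-1.563]}
{"k":9,"theta":[0.0946,1.17,-0.4487,-0.2601],"w":[6.5624,8.4493,-2.8837,-0.1015],"tip":[-0.221,0.2555,0.8293],"effort":[-15.5966,2.4662,-6.5237,-0.9504]}
{"k":10,"theta":[0.1598,1.2545,-0.4734,-0.2629],"w":[6.4294,8.3865,-2.0582,-0.5156],"tip":[-0.2025,0.2539,0.828],"effort":[-22.7507,6.5574,-7.7425,-0.2008]}
{"k":11,"theta":[0.2225,1.337,-0.4907,-0.2708],"w":[6.0569,8.022,-1.4261,-1.1324],"tip":[-0.184,0.2516,0.827],"effort":[-28.0289,10.5131,-8.3766,0.5765]}
{"k":12,"theta":[0.2806,1.4149,-0.5032,-0.2852],"w":[5.5105,7.472,-1.112,-1.7984],"tip":[-0.1662,0.2485,0.8261],"effort":[-31.4276,13.9458,-8.4264,1.2446]}
{"k":13,"theta":[0.3329,1.4873,-0.5141,-0.3058],"w":[4.8974,6.9201,-1.1188,-2.3706],"tip":[-0.1495,0.2443,0.8253],"effort":[-33.1538,16.5482,-7.9945,1.7079]}
{"k":14,"theta":[0.379,1.5546,-0.5262,-0.3315],"w":[4.3001,6.4959,-1.351,-2.7951],"tip":[-0.1342,0.2388,0.8243],"effort":[-33.5216,18.1863,-7.2456,1.9582]}
{"k":15,"theta":[0.4194,1.6184,-0.5413,-0.3609],"w":[3.7482,6.228,-1.7021,-3.0912],"tip":[-0.1205,0.2319,0.823],"effort":[-32.7928,18.8607,-6.3252,2.0438]}
{"k":16,"theta":[0.4544,1.6801,-0.5602,-0.3928],"w":[3.238,6.0824,-2.1025,-3.2917],"tip":[-0.1084,0.2236,0.8213],"effort":[-31.1135,18.6169,-5.3297,2.017]}
{"k":17,"theta":[0.4845,1.7406,-0.5831,-0.4263],"w":[2.7586,6.0099,-2.5185,-3.4114],"tip":[-0.0978,0.2142,0.8191],"effort":[-28.565,17.5221,-4.3237,1.91]}
{"k":18,"theta":[0.5098,1.8006,-0.6102,-0.4606],"w":[2.3039,5.9695,-2.9343,-3.4475],"tip":[-0.0886,0.2036,0.8164],"effort":[-25.2529,15.6973,-3.3621,1.7393]}
{"k":19,"theta":[0.5308,1.8601,-0.6415,-0.4948],"w":[1.875,5.9347,-3.3392,-3.3917],"tip":[-0.0808,0.192,0.8132],"effort":[-21.3639,13.342,-2.4955,1.5161]}
{"k":20,"theta":[0.5475,1.9193,-0.6767,-0.528],"w":[1.4777,5.8923,-3.7219,-3.2414],"tip":[-0.0741,0.1797,0.8094],"effort":[-17.1607,10.7141,-1.7631,1.2544]}
{"k":21,"theta":[0.5605,1.9779,-0.7156,-0.5592],"w":[1.119,5.839,-4.0702,-3.0051],"tip":[-0.0684,0.1668,0.805],"effort":[-12.9291,8.0752,-1.1844,0.9735]}
{"k":22,"theta":[0.5701,2.0359,-0.7578,-0.5878],"w":[0.8041,5.7764,-4.3735,-2.7014],"tip":[-0.0635,0.1536,0.8001],"effort":[-8.9182,5.6377,-0.7572,0.6947]}
{"k":23,"theta":[0.5768,2.0933,-0.8027,-0.6131],"w":[0.5349,5.7087,-4.6247,-2.3539],"tip":[-0.0592,0.1401,0.7948],"effort":[-5.3037,3.5379,-0.4623,0.4374]}
{"k":24,"theta":[0.581,2.15,-0.85,-0.6348],"w":[0.3107,5.6397,-4.8216,-1.9857],"tip":[-0.0554,0.1267,0.789],"effort":[-2.1818,1.837,-0.2708,0.216]}
{"k":25,"theta":[0.5832,2.2061,-0.8989,-0.6528],"w":[0.1281,5.5727,-4.966,-1.6162],"tip":[-0.0518,0.1134,0.7828],"effort":[0.4167,0.5381,-0.151,0.0384]}
{"k":26,"theta":[0.5838,2.2615,-0.949,-0.6672],"w":[-0.0169,5.5101,-5.062,-1.259],"tip":[-0.0483,0.1005,0.7763],"effort":[2.5048,-0.3934,-0.0734,-0.0934]}
{"k":27,"theta":[0.583,2.3163,-0.9999,-0.6781],"w":[-0.1283,5.4547,-5.1135,-0.9222],"tip":[-0.0449,0.088,0.7695],"effort":[4.1152,-1.01,-0.0149,-0.1819]}
{"k":28,"theta":[0.5813,2.3706,-1.0511,-0.6857],"w":[-0.2132,5.4046,-5.1321,-0.612],"tip":[-0.0412,0.0761,0.7625],"effort":[5.3068,-1.3785,0.0492,-0.2313]}
{"k":29,"theta":[0.5789,2.4244,-1.1024,-0.6904],"w":[-0.2762,5.3599,-5.1239,-0.3287],"tip":[-0.0374,0.0648,0.7552],"effort":[6.1348,-1.5613,0.1326,-0.249]}
{"k":30,"theta":[0.5759,2.4778,-1.1534,-0.6924],"w":[-0.3215,5.3201,-5.0944,-0.0709],"tip":[-0.0334,0.0542,0.7477],"effort":[6.6501,-1.6154,0.2433,-0.2424]}
{"k":31,"theta":[0.5725,2.5308,-1.2041,-0.6919],"w":[-0.3526,5.284,-5.048,0.1612],"tip":[-0.0291,0.0443,0.7401]}
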